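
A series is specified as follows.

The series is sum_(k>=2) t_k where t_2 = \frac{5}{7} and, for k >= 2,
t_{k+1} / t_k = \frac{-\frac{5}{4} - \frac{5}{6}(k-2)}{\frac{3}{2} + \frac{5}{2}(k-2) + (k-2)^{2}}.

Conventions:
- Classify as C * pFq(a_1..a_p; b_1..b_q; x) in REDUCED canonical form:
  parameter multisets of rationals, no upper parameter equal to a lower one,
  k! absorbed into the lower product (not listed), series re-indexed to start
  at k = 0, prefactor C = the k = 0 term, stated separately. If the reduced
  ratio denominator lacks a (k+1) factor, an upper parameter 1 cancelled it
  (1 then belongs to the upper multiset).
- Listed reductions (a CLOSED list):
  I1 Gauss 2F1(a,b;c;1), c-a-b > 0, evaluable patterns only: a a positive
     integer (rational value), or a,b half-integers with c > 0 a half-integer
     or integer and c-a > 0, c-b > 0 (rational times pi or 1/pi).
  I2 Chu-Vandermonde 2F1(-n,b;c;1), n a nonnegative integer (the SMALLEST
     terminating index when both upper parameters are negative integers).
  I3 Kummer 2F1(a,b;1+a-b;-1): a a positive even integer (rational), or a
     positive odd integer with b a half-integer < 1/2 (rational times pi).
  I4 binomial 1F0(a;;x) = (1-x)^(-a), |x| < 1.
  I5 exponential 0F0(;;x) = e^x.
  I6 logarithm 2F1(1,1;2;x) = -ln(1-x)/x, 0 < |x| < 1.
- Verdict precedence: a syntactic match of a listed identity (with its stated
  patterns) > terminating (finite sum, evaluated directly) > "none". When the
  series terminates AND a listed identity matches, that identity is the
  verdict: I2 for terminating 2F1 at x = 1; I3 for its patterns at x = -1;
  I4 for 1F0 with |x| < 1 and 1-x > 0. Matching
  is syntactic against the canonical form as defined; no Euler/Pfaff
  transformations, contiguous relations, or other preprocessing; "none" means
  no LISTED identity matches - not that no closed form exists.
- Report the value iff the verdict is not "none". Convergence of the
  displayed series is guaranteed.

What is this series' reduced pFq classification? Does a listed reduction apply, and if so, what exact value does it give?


The series (x = -\frac{5}{6}) is 0F0: upper {-}, lower {-}, prefactor \frac{5}{7}. Verdict: this is the exponential series (I5) (the 0F0 exponential series at x = -\frac{5}{6}). Value: \frac{5}{7} \cdot e^{-\frac{5}{6}}.

Key observation: x = -\frac{5}{6} and cancel k + 3/2 from the displayed ratio first; then prefactor 5/7.
Ratio: r(k) = -\frac{5}{6} * 1 / [(k+1)] - rational; roots negated = parameters, x = -\frac{5}{6}, C = \frac{5}{7}.


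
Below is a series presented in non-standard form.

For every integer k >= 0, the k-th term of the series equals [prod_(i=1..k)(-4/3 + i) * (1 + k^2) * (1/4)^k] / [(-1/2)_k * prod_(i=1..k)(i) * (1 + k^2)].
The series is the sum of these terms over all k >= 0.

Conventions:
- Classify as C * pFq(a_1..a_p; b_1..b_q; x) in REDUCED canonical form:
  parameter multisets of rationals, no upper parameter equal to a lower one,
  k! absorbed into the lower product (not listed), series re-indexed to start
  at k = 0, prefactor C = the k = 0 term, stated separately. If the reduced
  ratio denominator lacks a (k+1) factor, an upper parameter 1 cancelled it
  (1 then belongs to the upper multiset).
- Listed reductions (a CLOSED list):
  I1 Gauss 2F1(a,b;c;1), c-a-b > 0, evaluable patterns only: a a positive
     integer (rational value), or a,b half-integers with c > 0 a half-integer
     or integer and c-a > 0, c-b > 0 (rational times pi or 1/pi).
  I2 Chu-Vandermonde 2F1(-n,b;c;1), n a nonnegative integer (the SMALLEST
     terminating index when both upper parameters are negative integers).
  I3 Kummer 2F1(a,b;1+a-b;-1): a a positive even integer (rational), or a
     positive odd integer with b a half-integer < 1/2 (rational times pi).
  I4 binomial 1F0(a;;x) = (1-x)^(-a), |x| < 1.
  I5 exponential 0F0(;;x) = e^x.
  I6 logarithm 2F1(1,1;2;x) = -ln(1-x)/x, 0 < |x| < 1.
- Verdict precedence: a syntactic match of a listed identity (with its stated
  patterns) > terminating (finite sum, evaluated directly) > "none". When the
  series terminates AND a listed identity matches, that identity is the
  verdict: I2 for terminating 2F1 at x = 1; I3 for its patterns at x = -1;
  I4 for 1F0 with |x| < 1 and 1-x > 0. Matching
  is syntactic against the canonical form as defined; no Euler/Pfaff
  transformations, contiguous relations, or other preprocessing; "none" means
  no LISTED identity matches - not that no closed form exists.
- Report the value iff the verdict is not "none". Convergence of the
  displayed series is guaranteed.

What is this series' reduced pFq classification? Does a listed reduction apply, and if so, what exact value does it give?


Canonical form: C = 1 times 1F1 with upper {-1/3}, lower {-1/2}, x = 1/4. Verdict: none (x = 1/4): each listed identity misses the multisets {-1/3} ; {-1/2}.

Key observation: from the first term 1: striking the common factor k^2 + 1 reduces the term (C = 1, x = 1/4).
Term ratio: r(k) = (1/4) * (k-1/3) / [(k-1/2) (k+1)] ; factor over Q: parameters, x = (1/4), and C = 1.


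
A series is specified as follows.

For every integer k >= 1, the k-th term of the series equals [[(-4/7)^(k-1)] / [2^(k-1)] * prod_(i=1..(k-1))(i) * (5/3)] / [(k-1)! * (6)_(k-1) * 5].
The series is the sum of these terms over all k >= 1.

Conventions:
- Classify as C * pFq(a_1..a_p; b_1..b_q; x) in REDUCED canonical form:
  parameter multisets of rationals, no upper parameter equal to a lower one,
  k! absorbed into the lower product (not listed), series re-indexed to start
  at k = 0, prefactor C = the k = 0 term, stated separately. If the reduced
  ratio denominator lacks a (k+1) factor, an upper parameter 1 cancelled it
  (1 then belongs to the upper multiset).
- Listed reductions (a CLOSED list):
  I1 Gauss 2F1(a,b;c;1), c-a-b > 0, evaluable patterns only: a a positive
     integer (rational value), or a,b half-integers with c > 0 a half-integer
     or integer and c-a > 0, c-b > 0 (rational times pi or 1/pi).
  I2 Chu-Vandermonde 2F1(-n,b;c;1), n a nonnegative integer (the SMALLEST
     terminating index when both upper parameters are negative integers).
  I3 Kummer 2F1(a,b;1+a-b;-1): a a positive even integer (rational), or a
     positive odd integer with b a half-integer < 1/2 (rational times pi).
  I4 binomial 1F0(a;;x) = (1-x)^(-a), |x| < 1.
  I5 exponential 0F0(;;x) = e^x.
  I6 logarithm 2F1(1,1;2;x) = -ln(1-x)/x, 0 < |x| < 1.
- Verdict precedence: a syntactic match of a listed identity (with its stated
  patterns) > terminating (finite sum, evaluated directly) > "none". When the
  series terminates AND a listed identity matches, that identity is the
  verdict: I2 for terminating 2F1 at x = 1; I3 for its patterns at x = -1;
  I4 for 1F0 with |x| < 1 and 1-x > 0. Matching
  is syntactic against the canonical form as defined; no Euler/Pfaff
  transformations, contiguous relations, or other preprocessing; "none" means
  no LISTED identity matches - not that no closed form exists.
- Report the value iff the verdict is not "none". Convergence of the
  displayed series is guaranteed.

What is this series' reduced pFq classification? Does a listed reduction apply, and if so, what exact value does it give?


The tell: t_0 = 1/3 here, and the running product (prefactor 1/3) telescopes to a rising factorial.
Consecutive-term ratio: r(k) = (-2/7) * (k+1) / [(k+6) (k+1)] - rational; roots negated = parameters, x = (-2/7), C = 1/3.

Prefactor 1/3, argument -2/7: 1F1 with upper {1} over lower {6}. Verdict: none. No listed pattern accepts 1F1(1; 6; -2/7).


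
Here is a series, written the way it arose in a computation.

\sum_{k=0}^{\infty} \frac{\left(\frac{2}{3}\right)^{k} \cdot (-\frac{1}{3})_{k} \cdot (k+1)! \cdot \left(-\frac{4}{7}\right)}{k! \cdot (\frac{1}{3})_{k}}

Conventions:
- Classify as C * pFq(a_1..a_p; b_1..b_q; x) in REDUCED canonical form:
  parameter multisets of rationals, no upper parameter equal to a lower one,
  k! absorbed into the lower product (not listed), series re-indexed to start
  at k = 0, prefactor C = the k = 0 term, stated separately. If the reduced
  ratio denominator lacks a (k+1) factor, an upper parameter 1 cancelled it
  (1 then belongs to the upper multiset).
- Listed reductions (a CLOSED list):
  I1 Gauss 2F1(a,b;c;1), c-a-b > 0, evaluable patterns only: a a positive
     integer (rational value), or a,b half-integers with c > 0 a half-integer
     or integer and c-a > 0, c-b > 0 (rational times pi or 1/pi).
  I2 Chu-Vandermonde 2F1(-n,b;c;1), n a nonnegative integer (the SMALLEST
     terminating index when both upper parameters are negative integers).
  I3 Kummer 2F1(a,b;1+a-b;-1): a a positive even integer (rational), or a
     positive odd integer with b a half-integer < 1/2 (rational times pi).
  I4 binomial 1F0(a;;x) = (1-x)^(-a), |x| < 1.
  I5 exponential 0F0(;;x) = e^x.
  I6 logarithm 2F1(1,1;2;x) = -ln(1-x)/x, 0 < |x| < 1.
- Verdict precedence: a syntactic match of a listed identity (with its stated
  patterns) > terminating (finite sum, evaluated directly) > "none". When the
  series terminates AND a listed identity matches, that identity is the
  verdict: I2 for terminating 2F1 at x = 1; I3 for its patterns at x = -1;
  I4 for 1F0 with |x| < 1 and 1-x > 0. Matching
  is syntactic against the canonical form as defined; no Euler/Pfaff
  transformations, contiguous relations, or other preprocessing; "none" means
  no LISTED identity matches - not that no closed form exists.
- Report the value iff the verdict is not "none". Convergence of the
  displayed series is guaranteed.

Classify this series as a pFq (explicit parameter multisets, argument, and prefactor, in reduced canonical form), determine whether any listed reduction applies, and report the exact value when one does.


Prefactor -\frac{4}{7}, argument \frac{2}{3}: 2F1 with upper {-\frac{1}{3}, 2} over lower {\frac{1}{3}}. Verdict: none. No listed pattern accepts 2F1(-\frac{1}{3}, 2; \frac{1}{3}; \frac{2}{3}).

Key observation: with t_0 = -\frac{4}{7}, the factorial ratio (C = -4/7, x = 2/3) (k+a-1)!/(a-1)! is a rising factorial (a)_k.
Step ratio: r(k) = \frac{2}{3} * (k-\frac{1}{3}) (k+2) / [(k+\frac{1}{3}) (k+1)] - rational; roots negated = parameters, x = \frac{2}{3}, C = -\frac{4}{7}.


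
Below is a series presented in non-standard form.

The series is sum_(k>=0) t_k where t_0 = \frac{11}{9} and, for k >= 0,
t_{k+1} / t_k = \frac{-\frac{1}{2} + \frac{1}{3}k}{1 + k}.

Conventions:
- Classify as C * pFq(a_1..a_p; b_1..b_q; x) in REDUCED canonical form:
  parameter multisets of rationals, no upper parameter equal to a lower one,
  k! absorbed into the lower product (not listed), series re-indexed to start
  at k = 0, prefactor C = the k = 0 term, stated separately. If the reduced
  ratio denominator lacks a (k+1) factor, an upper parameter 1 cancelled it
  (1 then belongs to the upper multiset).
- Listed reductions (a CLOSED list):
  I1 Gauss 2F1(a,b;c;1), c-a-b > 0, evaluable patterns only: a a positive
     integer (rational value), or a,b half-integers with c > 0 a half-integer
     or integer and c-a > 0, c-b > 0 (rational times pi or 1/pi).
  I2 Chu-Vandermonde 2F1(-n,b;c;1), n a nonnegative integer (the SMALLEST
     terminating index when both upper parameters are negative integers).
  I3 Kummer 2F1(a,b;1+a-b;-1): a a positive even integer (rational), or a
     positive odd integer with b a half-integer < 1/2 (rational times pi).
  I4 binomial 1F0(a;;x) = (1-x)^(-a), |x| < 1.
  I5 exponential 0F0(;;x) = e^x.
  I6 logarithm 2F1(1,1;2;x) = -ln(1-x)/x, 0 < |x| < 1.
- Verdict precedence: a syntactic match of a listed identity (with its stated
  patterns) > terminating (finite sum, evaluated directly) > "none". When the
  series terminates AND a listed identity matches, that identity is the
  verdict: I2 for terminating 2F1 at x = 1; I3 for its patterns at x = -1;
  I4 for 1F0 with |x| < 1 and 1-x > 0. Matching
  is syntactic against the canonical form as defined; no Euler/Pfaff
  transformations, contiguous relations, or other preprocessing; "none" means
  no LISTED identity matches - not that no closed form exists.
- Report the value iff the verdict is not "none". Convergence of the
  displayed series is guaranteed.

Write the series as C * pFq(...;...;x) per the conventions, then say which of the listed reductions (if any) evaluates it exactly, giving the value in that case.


Classification (C = \frac{11}{9}): 1F0 with upper {-\frac{3}{2}}, lower {-}, argument x = \frac{1}{3}. Verdict: binomial (I4) fires (the 1F0 binomial series: exponent 3/2, x = \frac{1}{3}). Exact value: \frac{11}{9} \cdot \left(\frac{2}{3}\right)^{\frac{3}{2}}.

First insight: from the first term \frac{11}{9}: roots of the ratio polynomials (prefactor 11/9) are the negated parameters.
Consecutive-term ratio: r(k) = \frac{1}{3} * (k-\frac{3}{2}) / [(k+1)] - rational in k. x = \frac{1}{3}; t_0 = \frac{11}{9}; negate the roots.


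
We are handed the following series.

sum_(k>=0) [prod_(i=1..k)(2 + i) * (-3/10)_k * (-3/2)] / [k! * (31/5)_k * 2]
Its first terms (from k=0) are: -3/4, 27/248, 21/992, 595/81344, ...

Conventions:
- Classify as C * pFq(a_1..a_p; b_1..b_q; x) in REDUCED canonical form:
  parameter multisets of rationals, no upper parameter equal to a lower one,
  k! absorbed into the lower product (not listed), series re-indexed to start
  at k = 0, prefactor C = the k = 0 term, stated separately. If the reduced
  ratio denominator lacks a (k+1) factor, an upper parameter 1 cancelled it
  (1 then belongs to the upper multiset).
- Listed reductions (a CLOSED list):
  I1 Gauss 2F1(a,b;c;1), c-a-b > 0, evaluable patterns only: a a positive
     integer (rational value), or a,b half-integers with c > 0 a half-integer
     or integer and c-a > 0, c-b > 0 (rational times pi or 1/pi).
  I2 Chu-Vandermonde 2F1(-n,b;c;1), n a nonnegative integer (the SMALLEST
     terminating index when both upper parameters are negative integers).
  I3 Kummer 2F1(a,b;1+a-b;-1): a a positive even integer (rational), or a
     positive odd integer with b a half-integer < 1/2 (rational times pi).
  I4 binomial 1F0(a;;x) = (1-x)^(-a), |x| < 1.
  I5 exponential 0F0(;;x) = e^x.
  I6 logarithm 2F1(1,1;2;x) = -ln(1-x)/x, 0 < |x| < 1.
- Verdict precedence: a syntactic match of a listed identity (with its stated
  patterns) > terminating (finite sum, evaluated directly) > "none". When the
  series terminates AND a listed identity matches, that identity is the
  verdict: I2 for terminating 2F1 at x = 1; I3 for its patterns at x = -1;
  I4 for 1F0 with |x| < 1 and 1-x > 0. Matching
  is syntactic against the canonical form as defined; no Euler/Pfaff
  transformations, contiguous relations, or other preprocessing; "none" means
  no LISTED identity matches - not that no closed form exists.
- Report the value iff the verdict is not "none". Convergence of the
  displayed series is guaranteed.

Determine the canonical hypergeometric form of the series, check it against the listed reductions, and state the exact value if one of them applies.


Canonical form: C = -3/4 times 2F1 with upper {-3/10, 3}, lower {31/5}, x = 1. Verdict: Gauss's theorem (I1) applies (x = 1: the Gamma ratio telescopes since c-a-b = 7/2 > 0 and a = 3 in Z>0). Sum: -832/1375.

Key step: t_0 = -3/4 here, and the constant factors (prefactor -3/4) combine into one prefactor.
Adjacent-term ratio: r(k) = 1 * (k-3/10) (k+3) / [(k+31/5) (k+1)] ; factor over Q: parameters, x = 1, and C = -3/4.


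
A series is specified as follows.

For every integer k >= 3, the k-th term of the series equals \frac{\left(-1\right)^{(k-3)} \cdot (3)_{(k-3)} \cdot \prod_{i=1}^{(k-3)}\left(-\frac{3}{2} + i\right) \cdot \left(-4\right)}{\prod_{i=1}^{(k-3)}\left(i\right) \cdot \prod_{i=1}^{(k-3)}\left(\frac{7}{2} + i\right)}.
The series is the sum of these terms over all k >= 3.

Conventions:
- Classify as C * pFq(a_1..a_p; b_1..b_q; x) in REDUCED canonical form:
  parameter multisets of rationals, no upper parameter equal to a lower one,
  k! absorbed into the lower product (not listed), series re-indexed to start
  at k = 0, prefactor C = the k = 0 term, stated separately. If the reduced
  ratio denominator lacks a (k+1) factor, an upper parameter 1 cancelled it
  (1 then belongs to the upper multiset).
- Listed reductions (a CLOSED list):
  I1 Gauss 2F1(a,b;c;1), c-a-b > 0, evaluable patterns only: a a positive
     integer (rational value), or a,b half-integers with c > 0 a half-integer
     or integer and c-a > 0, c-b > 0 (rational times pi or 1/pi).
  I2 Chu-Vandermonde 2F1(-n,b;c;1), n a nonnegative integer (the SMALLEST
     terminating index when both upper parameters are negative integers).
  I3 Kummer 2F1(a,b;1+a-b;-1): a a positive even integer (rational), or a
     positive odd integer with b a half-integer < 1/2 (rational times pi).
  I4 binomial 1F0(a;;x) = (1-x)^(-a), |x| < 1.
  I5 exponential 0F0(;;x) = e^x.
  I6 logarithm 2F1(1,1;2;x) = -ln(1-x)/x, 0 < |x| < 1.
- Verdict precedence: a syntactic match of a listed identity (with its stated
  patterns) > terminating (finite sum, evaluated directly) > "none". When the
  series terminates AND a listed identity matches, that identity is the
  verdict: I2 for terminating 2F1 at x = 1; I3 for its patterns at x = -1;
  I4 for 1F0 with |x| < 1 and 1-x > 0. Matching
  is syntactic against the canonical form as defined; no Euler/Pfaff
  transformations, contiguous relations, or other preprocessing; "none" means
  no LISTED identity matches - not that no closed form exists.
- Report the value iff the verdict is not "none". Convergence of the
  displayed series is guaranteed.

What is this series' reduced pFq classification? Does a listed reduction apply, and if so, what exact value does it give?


Canonical form: C = -4 times 2F1 with upper {-\frac{1}{2}, 3}, lower {\frac{9}{2}}, x = -1. Verdict (x = -1): Kummer's theorem (I3) applies (x = -1; c = \frac{9}{2} equals 1+a-b for upper {-\frac{1}{2}, 3}: listed pattern). Hence: \left(-\frac{105}{64}\right) \cdot \pi.

Key observation: with t_0 = -4, the product of the first k integers (C = -4) is k!.
Consecutive-term ratio: r(k) = -1 * (k-\frac{1}{2}) (k+3) / [(k+\frac{9}{2}) (k+1)] - rational in k. x = -1; t_0 = -4; negate the roots.


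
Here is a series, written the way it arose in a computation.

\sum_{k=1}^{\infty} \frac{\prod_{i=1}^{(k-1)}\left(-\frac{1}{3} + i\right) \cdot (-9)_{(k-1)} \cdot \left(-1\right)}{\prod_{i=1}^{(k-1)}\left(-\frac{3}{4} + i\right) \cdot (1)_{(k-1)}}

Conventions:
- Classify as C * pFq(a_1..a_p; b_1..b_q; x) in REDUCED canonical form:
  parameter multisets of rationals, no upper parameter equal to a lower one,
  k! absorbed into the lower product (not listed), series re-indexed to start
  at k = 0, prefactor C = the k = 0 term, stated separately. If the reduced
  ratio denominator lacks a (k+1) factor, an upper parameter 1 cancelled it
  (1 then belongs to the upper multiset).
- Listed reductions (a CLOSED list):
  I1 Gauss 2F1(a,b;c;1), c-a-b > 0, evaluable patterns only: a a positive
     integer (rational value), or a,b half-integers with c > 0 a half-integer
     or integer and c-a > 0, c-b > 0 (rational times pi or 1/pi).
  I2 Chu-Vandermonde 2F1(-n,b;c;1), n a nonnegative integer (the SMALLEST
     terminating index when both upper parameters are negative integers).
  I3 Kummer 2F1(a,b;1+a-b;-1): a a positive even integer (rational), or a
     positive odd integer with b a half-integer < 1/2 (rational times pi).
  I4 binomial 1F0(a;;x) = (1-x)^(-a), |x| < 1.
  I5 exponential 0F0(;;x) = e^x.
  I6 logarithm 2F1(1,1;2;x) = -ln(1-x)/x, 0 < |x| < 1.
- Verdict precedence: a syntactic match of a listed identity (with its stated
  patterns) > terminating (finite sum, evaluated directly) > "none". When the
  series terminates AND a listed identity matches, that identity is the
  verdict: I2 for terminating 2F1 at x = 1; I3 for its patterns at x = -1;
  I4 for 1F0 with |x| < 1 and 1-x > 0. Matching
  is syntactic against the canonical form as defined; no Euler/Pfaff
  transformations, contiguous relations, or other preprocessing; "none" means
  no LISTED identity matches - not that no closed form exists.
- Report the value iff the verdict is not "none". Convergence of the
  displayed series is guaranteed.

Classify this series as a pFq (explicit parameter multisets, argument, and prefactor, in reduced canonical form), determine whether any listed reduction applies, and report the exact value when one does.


Prefactor -1, argument 1: 2F1 with upper {-9, \frac{2}{3}} over lower {\frac{1}{4}}. Verdict at x = 1: Vandermonde's identity (I2) matches (terminating 2F1 at x = 1 with n = 9, b = 2/3, c = \frac{1}{4}). Hence: \frac{938390677}{3930006195}.

Key observation: t_0 being -1, the lower running product (C = -1, x = 1) is a rising factorial.
Consecutive-term ratio: r(k) = 1 * (k-9) (k+\frac{2}{3}) / [(k+\frac{1}{4}) (k+1)] ; factor over Q: parameters, x = 1, and C = -1.


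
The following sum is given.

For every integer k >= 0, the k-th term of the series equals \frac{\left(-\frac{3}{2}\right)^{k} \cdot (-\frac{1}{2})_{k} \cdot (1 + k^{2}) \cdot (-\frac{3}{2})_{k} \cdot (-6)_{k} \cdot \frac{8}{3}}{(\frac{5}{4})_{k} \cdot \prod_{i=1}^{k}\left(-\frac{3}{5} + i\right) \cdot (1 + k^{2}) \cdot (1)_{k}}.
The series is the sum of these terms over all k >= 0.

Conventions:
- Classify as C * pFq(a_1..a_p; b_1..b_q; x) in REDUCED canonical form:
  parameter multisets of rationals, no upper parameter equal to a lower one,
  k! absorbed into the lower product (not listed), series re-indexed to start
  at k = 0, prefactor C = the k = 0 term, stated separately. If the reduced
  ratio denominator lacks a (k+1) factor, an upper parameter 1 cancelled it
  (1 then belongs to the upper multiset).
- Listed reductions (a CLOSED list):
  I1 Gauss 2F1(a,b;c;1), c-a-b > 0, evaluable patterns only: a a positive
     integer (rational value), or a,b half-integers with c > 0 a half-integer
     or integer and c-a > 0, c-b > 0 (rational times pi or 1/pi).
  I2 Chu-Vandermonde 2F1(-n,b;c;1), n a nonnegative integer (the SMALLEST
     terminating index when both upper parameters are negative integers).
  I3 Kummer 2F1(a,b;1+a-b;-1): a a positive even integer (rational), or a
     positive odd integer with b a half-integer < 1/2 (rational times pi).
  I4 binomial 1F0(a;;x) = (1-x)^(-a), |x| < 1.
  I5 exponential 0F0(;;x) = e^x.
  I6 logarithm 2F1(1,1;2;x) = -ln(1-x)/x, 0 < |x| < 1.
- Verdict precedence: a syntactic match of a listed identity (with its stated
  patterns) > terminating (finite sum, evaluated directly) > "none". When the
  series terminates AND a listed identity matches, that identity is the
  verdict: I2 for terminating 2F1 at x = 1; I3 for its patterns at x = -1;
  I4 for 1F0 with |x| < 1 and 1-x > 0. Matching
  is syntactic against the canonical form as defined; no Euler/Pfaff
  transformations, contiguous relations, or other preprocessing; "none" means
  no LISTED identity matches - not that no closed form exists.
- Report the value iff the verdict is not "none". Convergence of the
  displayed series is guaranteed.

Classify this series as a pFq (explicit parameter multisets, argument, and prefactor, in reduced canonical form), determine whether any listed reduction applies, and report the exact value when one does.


Key observation: t_0 = \frac{8}{3} here, and (1)_k (C = 8/3) is k! itself.
Adjacent-term ratio: r(k) = -\frac{3}{2} * (k-6) (k-\frac{3}{2}) (k-\frac{1}{2}) / [(k+\frac{2}{5}) (k+\frac{5}{4}) (k+1)] - rational in k. x = -\frac{3}{2}; t_0 = \frac{8}{3}; negate the roots.

x = -\frac{3}{2} here; the reduced form reads 3F2, upper {-6, -\frac{3}{2}, -\frac{1}{2}}, lower {\frac{2}{5}, \frac{5}{4}}, C = \frac{8}{3}. Verdict: terminating. With -6 upstairs the series is a 7-term polynomial sum; evaluated term by term. Sum: \frac{2792473097}{111086976}.


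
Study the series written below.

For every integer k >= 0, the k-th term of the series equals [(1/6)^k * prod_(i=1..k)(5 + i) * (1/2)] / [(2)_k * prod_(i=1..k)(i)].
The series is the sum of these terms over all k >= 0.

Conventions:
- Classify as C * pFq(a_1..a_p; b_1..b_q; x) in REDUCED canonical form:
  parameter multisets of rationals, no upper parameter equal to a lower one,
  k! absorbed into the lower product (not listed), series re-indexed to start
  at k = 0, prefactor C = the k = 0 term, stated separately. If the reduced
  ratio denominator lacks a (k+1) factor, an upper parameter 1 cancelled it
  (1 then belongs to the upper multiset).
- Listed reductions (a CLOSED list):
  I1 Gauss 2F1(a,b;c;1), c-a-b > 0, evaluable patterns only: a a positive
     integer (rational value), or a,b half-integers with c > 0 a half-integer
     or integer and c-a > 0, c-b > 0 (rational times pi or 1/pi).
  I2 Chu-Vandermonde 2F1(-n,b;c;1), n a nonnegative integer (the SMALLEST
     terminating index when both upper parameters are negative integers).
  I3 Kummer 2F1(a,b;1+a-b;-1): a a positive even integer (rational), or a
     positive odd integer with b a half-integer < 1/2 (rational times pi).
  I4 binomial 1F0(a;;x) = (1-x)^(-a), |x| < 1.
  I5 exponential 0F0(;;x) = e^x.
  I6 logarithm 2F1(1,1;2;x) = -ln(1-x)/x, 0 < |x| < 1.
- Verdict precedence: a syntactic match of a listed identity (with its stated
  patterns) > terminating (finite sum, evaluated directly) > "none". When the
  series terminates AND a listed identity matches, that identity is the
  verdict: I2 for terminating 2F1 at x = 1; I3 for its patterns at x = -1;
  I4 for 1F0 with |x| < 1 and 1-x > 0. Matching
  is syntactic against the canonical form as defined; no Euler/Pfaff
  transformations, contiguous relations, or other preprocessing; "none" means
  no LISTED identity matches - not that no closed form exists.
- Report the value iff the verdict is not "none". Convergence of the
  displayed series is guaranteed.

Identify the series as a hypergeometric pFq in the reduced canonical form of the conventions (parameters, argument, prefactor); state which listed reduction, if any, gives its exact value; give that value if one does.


Key observation: from the first term 1/2: the running product (C = 1/2, x = 1/6) telescopes to a rising factorial.
Term ratio: r(k) = (1/6) * (k+6) / [(k+2) (k+1)] ; factor over Q: parameters, x = (1/6), and C = 1/2.

With C = 1/2: the canonical form is 1F1(6; 2; 1/6). Verdict: no listed reduction: x = 1/6 and upper {6} fail every I1-I6 pattern.


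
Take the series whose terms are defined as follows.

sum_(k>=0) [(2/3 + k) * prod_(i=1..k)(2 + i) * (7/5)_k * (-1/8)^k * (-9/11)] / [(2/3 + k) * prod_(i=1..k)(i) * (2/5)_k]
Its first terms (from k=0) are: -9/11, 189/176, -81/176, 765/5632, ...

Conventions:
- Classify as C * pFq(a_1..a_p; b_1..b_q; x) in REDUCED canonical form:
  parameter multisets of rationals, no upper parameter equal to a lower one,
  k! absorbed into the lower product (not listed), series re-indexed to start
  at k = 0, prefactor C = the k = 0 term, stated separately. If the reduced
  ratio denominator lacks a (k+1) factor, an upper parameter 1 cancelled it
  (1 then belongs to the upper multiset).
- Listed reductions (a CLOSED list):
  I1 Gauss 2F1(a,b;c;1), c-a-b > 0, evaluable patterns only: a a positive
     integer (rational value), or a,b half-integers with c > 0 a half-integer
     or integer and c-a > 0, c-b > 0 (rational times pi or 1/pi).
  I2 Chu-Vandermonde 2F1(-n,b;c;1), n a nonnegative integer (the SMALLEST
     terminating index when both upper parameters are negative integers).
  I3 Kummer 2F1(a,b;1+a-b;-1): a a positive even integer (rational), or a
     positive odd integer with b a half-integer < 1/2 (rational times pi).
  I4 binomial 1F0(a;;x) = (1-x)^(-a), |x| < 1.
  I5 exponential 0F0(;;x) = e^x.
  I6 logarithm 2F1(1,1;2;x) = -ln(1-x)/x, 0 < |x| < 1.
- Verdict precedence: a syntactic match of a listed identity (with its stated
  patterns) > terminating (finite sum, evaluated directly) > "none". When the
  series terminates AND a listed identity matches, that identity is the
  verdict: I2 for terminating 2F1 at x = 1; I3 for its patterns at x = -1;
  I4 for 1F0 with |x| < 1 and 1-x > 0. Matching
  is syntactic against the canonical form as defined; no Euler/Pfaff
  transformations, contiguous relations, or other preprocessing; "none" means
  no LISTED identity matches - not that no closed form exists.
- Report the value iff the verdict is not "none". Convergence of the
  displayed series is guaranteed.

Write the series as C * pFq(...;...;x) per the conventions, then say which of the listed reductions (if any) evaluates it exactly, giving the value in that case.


Key step: with t_0 = -9/11, striking the common factor k + 2/3 reduces the term (C = -9/11, x = -1/8).
Adjacent-term ratio: r(k) = (-1/8) * (k+7/5) (k+3) / [(k+2/5) (k+1)] - rational; roots negated = parameters, x = (-1/8), C = -9/11.

Reduced: x = -1/8, 2F1, upper = {7/5, 3}, lower = {2/5}, C = -9/11. Verdict: none (x = -1/8): each listed identity misses the multisets {7/5, 3} ; {2/5}.


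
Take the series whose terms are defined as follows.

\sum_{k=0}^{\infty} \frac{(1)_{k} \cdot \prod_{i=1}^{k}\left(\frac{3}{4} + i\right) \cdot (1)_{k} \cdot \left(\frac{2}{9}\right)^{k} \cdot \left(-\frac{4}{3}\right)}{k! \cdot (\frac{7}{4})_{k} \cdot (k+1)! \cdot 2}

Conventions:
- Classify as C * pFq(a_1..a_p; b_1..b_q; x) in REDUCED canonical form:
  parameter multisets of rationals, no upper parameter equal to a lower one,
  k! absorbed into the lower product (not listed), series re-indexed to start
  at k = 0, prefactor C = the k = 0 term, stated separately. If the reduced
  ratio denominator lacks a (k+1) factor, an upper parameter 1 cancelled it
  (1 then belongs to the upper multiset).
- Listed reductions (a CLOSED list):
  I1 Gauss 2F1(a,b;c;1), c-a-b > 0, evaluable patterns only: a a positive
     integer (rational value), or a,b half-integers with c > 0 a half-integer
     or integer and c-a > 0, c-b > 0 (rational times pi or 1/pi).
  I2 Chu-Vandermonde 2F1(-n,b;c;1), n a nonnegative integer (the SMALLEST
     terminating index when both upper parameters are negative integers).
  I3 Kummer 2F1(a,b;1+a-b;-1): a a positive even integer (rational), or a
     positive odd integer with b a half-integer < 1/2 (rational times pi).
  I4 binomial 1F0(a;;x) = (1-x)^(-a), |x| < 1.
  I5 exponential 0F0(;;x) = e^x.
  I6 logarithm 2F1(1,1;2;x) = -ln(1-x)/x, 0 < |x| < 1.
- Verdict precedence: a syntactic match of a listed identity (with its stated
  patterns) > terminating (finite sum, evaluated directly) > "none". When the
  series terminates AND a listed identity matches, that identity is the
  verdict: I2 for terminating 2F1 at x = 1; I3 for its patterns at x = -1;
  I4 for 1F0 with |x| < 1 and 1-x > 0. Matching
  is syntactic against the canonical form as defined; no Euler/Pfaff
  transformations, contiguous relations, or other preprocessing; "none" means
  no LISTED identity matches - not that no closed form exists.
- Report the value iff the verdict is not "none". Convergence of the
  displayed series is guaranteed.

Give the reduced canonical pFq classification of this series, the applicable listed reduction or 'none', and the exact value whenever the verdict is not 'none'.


Prefactor -\frac{2}{3}, argument \frac{2}{9}: 2F1 with upper {1, 1} over lower {2}. Verdict: this is logarithm (I6) (the logarithm: parameters (1,1;2), x = \frac{2}{9}). Value: 3 \cdot \ln\left(\frac{7}{9}\right).

First insight: t_0 being -\frac{2}{3}, the constant factors (C = -2/3, x = 2/9) combine into one prefactor.
Step ratio: r(k) = \frac{2}{9} * (k+1) (k+1) / [(k+2) (k+1)] ; factor over Q: parameters, x = \frac{2}{9}, and C = -\frac{2}{3}.


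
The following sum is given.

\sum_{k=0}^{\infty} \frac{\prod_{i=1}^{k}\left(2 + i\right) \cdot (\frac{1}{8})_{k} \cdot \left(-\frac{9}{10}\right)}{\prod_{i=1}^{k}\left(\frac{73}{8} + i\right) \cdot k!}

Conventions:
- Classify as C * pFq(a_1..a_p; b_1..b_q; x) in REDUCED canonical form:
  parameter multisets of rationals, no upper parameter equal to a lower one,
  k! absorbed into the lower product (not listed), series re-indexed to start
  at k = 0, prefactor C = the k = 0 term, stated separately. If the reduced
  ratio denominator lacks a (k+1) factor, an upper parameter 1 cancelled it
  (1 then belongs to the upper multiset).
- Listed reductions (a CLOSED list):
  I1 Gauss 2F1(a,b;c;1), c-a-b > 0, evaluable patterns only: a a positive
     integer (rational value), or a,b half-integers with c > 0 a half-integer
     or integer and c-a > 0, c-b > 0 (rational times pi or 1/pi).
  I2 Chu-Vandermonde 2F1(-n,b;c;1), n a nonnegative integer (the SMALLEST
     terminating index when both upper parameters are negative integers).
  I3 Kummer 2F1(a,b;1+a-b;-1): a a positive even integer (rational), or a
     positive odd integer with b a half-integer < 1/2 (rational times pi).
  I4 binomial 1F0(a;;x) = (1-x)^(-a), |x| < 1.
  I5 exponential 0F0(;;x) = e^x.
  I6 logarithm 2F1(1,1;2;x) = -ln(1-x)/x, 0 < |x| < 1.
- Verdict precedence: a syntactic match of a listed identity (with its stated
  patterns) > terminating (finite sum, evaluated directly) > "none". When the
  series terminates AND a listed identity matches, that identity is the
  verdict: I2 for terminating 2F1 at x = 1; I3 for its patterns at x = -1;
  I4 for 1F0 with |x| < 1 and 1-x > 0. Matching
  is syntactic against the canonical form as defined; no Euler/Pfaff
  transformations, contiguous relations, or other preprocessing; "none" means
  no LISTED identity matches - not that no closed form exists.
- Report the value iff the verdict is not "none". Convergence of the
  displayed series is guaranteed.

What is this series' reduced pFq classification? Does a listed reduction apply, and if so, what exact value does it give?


At argument 1: a 2F1 with upper {\frac{1}{8}, 3}, lower {\frac{81}{8}}, scaled by C = -\frac{9}{10}. Verdict: the Gauss summation I1 applies (x = 1: the Gamma ratio telescopes since c-a-b = 7 > 0 and a = 3 in Z>0). Exact value: -\frac{54093}{57344}.

First insight: with t_0 = -\frac{9}{10}, the lower running product (prefactor -9/10) is a rising factorial.
Ratio: r(k) = 1 * (k+\frac{1}{8}) (k+3) / [(k+\frac{81}{8}) (k+1)] - rational; roots negated = parameters, x = 1, C = -\frac{9}{10}.


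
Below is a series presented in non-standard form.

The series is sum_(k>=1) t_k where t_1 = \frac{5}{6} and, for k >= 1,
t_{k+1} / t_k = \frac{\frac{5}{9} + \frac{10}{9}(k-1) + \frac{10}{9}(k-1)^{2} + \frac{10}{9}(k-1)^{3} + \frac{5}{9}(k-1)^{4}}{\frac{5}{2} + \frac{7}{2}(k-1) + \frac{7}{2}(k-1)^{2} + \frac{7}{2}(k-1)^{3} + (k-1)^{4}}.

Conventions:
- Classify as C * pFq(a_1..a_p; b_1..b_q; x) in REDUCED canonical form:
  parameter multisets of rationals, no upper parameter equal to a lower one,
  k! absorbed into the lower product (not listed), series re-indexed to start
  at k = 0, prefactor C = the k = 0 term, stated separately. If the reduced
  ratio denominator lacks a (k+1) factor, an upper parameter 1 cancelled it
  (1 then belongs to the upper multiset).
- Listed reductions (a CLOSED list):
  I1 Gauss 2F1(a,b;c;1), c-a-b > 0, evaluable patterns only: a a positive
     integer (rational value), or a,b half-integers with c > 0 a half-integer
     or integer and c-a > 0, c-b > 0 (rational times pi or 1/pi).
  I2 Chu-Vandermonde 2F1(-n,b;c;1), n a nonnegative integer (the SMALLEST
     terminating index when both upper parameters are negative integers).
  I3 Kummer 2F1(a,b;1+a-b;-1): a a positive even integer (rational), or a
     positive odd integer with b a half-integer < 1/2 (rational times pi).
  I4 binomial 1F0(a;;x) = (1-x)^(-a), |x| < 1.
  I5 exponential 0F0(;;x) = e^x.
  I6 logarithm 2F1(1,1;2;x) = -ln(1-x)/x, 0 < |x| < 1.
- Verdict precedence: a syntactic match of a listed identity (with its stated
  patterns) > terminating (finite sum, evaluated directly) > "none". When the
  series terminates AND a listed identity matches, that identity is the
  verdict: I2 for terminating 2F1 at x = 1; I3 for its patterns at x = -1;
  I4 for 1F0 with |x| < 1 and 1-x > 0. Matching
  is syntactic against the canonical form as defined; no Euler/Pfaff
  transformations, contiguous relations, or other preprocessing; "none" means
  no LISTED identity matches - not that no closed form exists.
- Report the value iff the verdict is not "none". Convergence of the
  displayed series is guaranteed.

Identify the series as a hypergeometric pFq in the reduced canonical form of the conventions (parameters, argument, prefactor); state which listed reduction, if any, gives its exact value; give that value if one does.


At argument \frac{5}{9}: a 2F1 with upper {1, 1}, lower {\frac{5}{2}}, scaled by C = \frac{5}{6}. Verdict: no listed reduction: x = \frac{5}{9} and upper {1, 1} fail every I1-I6 pattern.

First insight: t_0 being \frac{5}{6}, cancel k^2 + 1 from the displayed ratio first; then C = 5/6, x = 5/9.
Term ratio: r(k) = \frac{5}{9} * (k+1) (k+1) / [(k+\frac{5}{2}) (k+1)] - poly over poly, x = \frac{5}{9} from leading terms; C = \frac{5}{6} at k = 0.


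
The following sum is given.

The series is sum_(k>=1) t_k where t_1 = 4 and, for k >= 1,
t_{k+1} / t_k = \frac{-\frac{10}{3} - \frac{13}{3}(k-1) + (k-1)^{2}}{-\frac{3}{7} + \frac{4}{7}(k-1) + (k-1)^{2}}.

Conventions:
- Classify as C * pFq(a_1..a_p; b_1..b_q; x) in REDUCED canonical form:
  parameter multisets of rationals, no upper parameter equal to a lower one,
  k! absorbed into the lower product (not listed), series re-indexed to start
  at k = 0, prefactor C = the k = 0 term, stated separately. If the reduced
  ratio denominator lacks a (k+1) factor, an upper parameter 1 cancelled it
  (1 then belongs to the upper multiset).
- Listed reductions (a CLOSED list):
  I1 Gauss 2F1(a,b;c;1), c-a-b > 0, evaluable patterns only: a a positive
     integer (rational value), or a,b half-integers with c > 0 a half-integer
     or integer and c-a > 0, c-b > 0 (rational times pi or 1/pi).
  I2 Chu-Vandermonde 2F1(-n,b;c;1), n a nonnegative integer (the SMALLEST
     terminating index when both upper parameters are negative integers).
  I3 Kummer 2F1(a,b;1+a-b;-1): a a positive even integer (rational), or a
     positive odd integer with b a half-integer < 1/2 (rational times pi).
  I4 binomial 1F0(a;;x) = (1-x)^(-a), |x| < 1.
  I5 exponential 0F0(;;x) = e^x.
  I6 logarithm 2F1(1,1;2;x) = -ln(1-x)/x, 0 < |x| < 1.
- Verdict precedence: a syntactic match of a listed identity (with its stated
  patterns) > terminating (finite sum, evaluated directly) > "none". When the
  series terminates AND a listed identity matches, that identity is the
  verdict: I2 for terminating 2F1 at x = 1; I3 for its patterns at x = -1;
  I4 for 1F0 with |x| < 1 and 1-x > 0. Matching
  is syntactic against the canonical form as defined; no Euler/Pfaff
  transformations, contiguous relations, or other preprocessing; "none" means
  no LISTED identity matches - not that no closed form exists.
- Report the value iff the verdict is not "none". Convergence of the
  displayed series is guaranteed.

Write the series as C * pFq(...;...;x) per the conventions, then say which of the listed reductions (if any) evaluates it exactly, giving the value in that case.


Reduced: x = 1, 2F1, upper = {-5, \frac{2}{3}}, lower = {-\frac{3}{7}}, C = 4. Verdict: the Chu-Vandermonde identity I2 matches (terminating 2F1 at x = 1 with n = 5, b = 2/3, c = -\frac{3}{7}). Exact value: -\frac{213256}{360855}.

Structural cue: from the first term 4: factor the ratio over Q (C = 4, x = 1): negated roots = parameters.
Step ratio: r(k) = 1 * (k-5) (k+\frac{2}{3}) / [(k-\frac{3}{7}) (k+1)] ; factor over Q: parameters, x = 1, and C = 4.


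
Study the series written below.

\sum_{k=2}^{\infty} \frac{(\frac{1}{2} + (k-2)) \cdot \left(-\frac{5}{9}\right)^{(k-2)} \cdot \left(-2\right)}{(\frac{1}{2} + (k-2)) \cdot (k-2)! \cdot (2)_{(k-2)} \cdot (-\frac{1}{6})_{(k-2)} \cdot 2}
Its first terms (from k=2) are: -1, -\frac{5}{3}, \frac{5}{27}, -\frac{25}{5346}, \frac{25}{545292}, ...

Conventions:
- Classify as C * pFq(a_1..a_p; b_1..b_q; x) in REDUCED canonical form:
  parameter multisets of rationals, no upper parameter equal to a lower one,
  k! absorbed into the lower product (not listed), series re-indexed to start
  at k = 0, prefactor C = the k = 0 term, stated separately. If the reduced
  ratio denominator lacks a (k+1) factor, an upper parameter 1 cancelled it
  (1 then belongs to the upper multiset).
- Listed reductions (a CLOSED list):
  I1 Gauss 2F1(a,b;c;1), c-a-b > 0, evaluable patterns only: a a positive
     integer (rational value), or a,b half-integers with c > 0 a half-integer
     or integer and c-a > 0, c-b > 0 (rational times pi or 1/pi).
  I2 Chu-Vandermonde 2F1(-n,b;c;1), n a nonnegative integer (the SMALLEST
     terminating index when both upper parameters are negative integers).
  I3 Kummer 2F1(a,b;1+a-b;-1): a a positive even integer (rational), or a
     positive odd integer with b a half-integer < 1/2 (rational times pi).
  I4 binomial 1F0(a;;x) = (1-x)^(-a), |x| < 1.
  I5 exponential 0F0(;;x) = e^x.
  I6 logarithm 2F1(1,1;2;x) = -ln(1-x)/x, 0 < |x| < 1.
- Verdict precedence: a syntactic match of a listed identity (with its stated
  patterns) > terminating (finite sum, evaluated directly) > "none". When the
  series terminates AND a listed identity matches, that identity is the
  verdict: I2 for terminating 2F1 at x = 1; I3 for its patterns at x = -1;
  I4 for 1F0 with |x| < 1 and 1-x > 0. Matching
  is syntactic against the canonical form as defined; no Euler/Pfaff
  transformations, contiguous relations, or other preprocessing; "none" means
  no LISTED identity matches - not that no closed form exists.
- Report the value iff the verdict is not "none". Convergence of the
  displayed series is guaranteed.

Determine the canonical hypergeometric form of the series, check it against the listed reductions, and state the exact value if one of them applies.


Classification (C = -1): 0F2 with upper {-}, lower {-\frac{1}{6}, 2}, argument x = -\frac{5}{9}. Verdict: none. No listed pattern accepts 0F2(-; -\frac{1}{6}, 2; -\frac{5}{9}).

First insight: t_0 being -1, striking the common factor k + 1/2 reduces the term (C = -1).
Term ratio: r(k) = -\frac{5}{9} * 1 / [(k-\frac{1}{6}) (k+2) (k+1)] - rational; roots negated = parameters, x = -\frac{5}{9}, C = -1.
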